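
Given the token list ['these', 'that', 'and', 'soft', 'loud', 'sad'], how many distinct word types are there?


Listing all tokens and tracking unique types:
  Token 1: 'these' -> NEW (unique so far: 1)
  Token 2: 'that' -> NEW (unique so far: 2)
  Token 3: 'and' -> NEW (unique so far: 3)
  Token 4: 'soft' -> NEW (unique so far: 4)
  Token 5: 'loud' -> NEW (unique so far: 5)
  Token 6: 'sad' -> NEW (unique so far: 6)
Unique types: ('and', 'loud', 'sad', 'soft', 'that', 'these')
Vocabulary size: 6

6


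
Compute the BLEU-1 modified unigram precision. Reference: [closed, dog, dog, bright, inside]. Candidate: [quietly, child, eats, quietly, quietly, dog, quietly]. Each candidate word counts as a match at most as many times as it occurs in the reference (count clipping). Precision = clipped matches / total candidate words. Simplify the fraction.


Reference word counts: {'bright': 1, 'closed': 1, 'dog': 2, 'inside': 1}
Checking each candidate word (with clipping):
  'quietly' -> not in reference -> no match (matches: 0)
  'child' -> not in reference -> no match (matches: 0)
  'eats' -> not in reference -> no match (matches: 0)
  'quietly' -> not in reference -> no match (matches: 0)
  'quietly' -> not in reference -> no match (matches: 0)
  'dog' -> in reference (ref count 2, used 1/2) -> match (matches: 1)
  'quietly' -> not in reference -> no match (matches: 1)
Clipped matches: 1, Candidate length: 7
Precision = 1/7

1/7


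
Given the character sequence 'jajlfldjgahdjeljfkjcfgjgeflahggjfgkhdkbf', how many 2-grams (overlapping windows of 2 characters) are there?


String 'jajlfldjgahdjeljfkjcfgjgeflahggjfgkhdkbf' has length L = 40.
Number of overlapping n-grams = L - n + 1
Substituting: 40 - 2 + 1 = 39

39


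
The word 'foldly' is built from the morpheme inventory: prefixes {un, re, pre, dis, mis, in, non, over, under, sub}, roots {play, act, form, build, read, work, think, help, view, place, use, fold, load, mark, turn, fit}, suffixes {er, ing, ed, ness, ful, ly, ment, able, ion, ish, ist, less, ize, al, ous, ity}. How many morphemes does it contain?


Segmenting 'foldly' against the inventory:
  'fold' -> root (morpheme 1)
  'ly' -> suffix (morpheme 2)
Total morphemes: 2

2


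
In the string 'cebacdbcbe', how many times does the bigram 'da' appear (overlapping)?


Scanning 'cebacdbcbe' for bigram 'da':
  Position 0: 'ce' -> no
  Position 1: 'eb' -> no
  Position 2: 'ba' -> no
  Position 3: 'ac' -> no
  Position 4: 'cd' -> no
  Position 5: 'db' -> no
  Position 6: 'bc' -> no
  Position 7: 'cb' -> no
  Position 8: 'be' -> no
Total matches: 0

0


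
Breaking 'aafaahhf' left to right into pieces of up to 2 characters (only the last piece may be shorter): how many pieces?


'aafaahhf' has 8 characters.
Chunking with max size 2:
  Chunk 1: 'aa' (positions 0-1)
  Chunk 2: 'fa' (positions 2-3)
  Chunk 3: 'ah' (positions 4-5)
  Chunk 4: 'hf' (positions 6-7)
Total chunks: ceil(8 / 2) = 4

4


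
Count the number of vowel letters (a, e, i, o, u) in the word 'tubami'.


Scanning each character of 'tubami':
  Position 1: 't' -> consonant (running count: 0)
  Position 2: 'u' -> vowel (running count: 1)
  Position 3: 'b' -> consonant (running count: 1)
  Position 4: 'a' -> vowel (running count: 2)
  Position 5: 'm' -> consonant (running count: 2)
  Position 6: 'i' -> vowel (running count: 3)
Total vowels: 3

3


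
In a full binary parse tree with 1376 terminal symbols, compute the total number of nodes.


Leaf nodes (terminals): 1376
Internal nodes = n - 1 = 1376 - 1 = 1375
Total = leaves + internal = 1376 + 1375 = 2751

2751


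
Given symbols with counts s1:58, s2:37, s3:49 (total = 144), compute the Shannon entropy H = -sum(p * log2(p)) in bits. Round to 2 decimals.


Computing entropy H = -sum(p_i * log2(p_i)):
  s1: p = 58/144 = 0.4028, -p*log2(p) = 0.5284
  s2: p = 37/144 = 0.2569, -p*log2(p) = 0.5037
  s3: p = 49/144 = 0.3403, -p*log2(p) = 0.5292
H = sum of terms = 1.5613
Rounded to 2 decimals: 1.56

1.56


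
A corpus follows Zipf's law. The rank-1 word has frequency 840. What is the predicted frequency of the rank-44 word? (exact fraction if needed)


Zipf's law: freq(rank) = f1 / rank
f1 = 840, rank = 44
freq = 840 / 44
GCD(840, 44) = 4
Simplified: 210/11

210/11


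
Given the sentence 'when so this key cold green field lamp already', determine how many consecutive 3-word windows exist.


Word trigrams from [9] words:
  Trigram 1: (when so this)
  Trigram 2: (so this key)
  Trigram 3: (this key cold)
  Trigram 4: (key cold green)
  Trigram 5: (cold green field)
  Trigram 6: (green field lamp)
  Trigram 7: (field lamp already)
Total word trigrams: 9 - 2 = 7

7


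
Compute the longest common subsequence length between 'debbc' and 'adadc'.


DP table for LCS of 'debbc' and 'adadc':
       a  d  a  d  c
    0  0  0  0  0  0
  d 0  0  1  1  1  1
  e 0  0  1  1  1  1
  b 0  0  1  1  1  1
  b 0  0  1  1  1  1
  c 0  0  1  1  1  2
LCS: 'dc'
LCS length = 2

2


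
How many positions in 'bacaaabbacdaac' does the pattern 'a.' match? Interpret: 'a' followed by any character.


Pattern: a. means 'a' followed by any character.
Scanning 'bacaaabbacdaac' position-by-position:
  Pos 0: window 'ba' -> no
  Pos 1: window 'ac' -> MATCH
  Pos 2: window 'ca' -> no
  Pos 3: window 'aa' -> MATCH
  Pos 4: window 'aa' -> MATCH
  Pos 5: window 'ab' -> MATCH
  Pos 6: window 'bb' -> no
  Pos 7: window 'ba' -> no
  Pos 8: window 'ac' -> MATCH
  Pos 9: window 'cd' -> no
  Pos 10: window 'da' -> no
  Pos 11: window 'aa' -> MATCH
  Pos 12: window 'ac' -> MATCH
  Pos 13: window 'c' -> no
Total matches: 7

7


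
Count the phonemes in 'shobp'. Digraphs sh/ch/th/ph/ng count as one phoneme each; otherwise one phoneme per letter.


Parsing 'shobp' greedily, digraphs first:
  'sh' -> digraph (1 consonant phoneme) (phonemes so far: 1)
  'o' -> vowel phoneme (phonemes so far: 2)
  'b' -> consonant phoneme (phonemes so far: 3)
  'p' -> consonant phoneme (phonemes so far: 4)
Total phonemes: 4

4


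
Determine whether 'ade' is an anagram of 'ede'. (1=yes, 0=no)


Sort characters of 'ade': 'ade'
Sort characters of 'ede': 'dee'
Sorted forms differ -> they are NOT anagrams
Result: 0

0


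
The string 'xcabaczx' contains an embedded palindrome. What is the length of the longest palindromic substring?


Scanning 'xcabaczx' for palindromic substrings.
Substring at positions 1-5: 'cabac'.
Check: reverse('cabac') = 'cabac' -> palindrome confirmed.
Neighbouring characters ('x' / 'z') break symmetry, so it cannot extend further.
No longer palindromic substring exists; longest length = 5

5


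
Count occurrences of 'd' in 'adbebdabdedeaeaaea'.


Scanning 'adbebdabdedeaeaaea' for 'd':
  Position 1: 'd' -> MATCH (count: 1)
  Position 5: 'd' -> MATCH (count: 2)
  Position 8: 'd' -> MATCH (count: 3)
  Position 10: 'd' -> MATCH (count: 4)
Total occurrences of 'd': 4

4


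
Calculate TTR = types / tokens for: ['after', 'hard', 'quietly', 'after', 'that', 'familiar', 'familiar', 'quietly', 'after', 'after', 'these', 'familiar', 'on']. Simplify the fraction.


Tokens: 13
Unique types: ('after', 'familiar', 'hard', 'on', 'quietly', 'that', 'these') = 7
TTR = 7/13
Already in lowest terms.

7/13


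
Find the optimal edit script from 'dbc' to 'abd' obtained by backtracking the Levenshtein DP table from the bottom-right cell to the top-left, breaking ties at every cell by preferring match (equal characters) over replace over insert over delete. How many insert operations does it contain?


Edit distance = 2. Backtracking from cell (3, 3) with preference match > replace > insert > delete,
then listing the resulting alignment 'dbc' -> 'abd' left to right:
  Step 1: replace d->a
  Step 2: keep 'b'
  Step 3: replace c->d
Total insertions: 0

0


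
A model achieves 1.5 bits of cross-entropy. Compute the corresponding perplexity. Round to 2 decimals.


Perplexity formula: PP = 2^H
H = 1.5
PP = 2^1.5
Decompose: 2^1.5 = 2^1 * 2^0.5 = 2^1 * sqrt(2)
2^1 = 2, sqrt(2) ~ 1.4142136
PP ~ 2 * 1.4142136 = 2.8284272
Rounded to 2 decimals: 2.83

2.83


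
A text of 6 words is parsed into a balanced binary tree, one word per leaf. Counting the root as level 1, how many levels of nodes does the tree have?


In a balanced binary tree with n leaves the deepest leaf is ceil(log2(n)) edges below the root,
so counting node levels inclusive of root and leaves gives ceil(log2(n)) + 1 levels.
log2(6) = 2.5850
ceil(2.5850) = 3
levels = 3 + 1 = 4

4


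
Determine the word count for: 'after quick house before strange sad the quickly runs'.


Counting words by splitting on spaces:
  Word 1: 'after'
  Word 2: 'quick'
  Word 3: 'house'
  Word 4: 'before'
  Word 5: 'strange'
  Word 6: 'sad'
  Word 7: 'the'
  Word 8: 'quickly'
  Word 9: 'runs'
Total words: 9

9


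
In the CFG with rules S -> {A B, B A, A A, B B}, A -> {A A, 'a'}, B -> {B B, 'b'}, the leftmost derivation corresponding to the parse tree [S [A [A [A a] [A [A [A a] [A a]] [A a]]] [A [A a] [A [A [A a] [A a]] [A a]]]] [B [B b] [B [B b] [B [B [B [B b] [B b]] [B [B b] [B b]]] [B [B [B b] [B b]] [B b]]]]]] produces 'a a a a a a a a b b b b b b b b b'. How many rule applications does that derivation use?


Every bracketed nonterminal node [X ...] in the tree is produced by exactly one rule application.
Reading the tree off as a leftmost derivation:
  Step 1: S  =>  A B   (applied S -> A B)
  Step 2: A B  =>  A A B   (applied A -> A A)
  Step 3: A A B  =>  A A A B   (applied A -> A A)
  Step 4: A A A B  =>  a A A B   (applied A -> a)
  Step 5: a A A B  =>  a A A A B   (applied A -> A A)
  Step 6: a A A A B  =>  a A A A A B   (applied A -> A A)
  Step 7: a A A A A B  =>  a a A A A B   (applied A -> a)
  Step 8: a a A A A B  =>  a a a A A B   (applied A -> a)
  Step 9: a a a A A B  =>  a a a a A B   (applied A -> a)
  Step 10: a a a a A B  =>  a a a a A A B   (applied A -> A A)
  Step 11: a a a a A A B  =>  a a a a a A B   (applied A -> a)
  Step 12: a a a a a A B  =>  a a a a a A A B   (applied A -> A A)
  Step 13: a a a a a A A B  =>  a a a a a A A A B   (applied A -> A A)
  Step 14: a a a a a A A A B  =>  a a a a a a A A B   (applied A -> a)
  Step 15: a a a a a a A A B  =>  a a a a a a a A B   (applied A -> a)
  Step 16: a a a a a a a A B  =>  a a a a a a a a B   (applied A -> a)
  Step 17: a a a a a a a a B  =>  a a a a a a a a B B   (applied B -> B B)
  Step 18: a a a a a a a a B B  =>  a a a a a a a a b B   (applied B -> b)
  Step 19: a a a a a a a a b B  =>  a a a a a a a a b B B   (applied B -> B B)
  Step 20: a a a a a a a a b B B  =>  a a a a a a a a b b B   (applied B -> b)
  Step 21: a a a a a a a a b b B  =>  a a a a a a a a b b B B   (applied B -> B B)
  Step 22: a a a a a a a a b b B B  =>  a a a a a a a a b b B B B   (applied B -> B B)
  Step 23: a a a a a a a a b b B B B  =>  a a a a a a a a b b B B B B   (applied B -> B B)
  Step 24: a a a a a a a a b b B B B B  =>  a a a a a a a a b b b B B B   (applied B -> b)
  Step 25: a a a a a a a a b b b B B B  =>  a a a a a a a a b b b b B B   (applied B -> b)
  Step 26: a a a a a a a a b b b b B B  =>  a a a a a a a a b b b b B B B   (applied B -> B B)
  Step 27: a a a a a a a a b b b b B B B  =>  a a a a a a a a b b b b b B B   (applied B -> b)
  Step 28: a a a a a a a a b b b b b B B  =>  a a a a a a a a b b b b b b B   (applied B -> b)
  Step 29: a a a a a a a a b b b b b b B  =>  a a a a a a a a b b b b b b B B   (applied B -> B B)
  Step 30: a a a a a a a a b b b b b b B B  =>  a a a a a a a a b b b b b b B B B   (applied B -> B B)
  Step 31: a a a a a a a a b b b b b b B B B  =>  a a a a a a a a b b b b b b b B B   (applied B -> b)
  Step 32: a a a a a a a a b b b b b b b B B  =>  a a a a a a a a b b b b b b b b B   (applied B -> b)
  Step 33: a a a a a a a a b b b b b b b b B  =>  a a a a a a a a b b b b b b b b b   (applied B -> b)
Final yield: a a a a a a a a b b b b b b b b b
Total rewrite steps: 33

33


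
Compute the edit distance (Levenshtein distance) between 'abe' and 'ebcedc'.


Building DP table for s1='abe' (len 3) and s2='ebcedc' (len 6):
       e  b  c  e  d  c
    0  1  2  3  4  5  6
  a 1  1  2  3  4  5  6
  b 2  2  1  2  3  4  5
  e 3  2  2  2  2  3  4
Edit distance = dp[3][6] = 4

4


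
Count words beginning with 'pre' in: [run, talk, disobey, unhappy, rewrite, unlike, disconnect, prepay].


Checking each word for prefix 'pre':
  'run' -> no (count: 0)
  'talk' -> no (count: 0)
  'disobey' -> no (count: 0)
  'unhappy' -> no (count: 0)
  'rewrite' -> no (count: 0)
  'unlike' -> no (count: 0)
  'disconnect' -> no (count: 0)
  'prepay' -> YES, starts with 'pre' (count: 1)
Total with prefix 'pre': 1

1


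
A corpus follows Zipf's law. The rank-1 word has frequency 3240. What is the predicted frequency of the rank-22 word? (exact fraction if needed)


Zipf's law: freq(rank) = f1 / rank
f1 = 3240, rank = 22
freq = 3240 / 22
GCD(3240, 22) = 2
Simplified: 1620/11

1620/11


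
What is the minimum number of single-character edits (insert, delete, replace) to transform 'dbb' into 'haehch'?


Building DP table for s1='dbb' (len 3) and s2='haehch' (len 6):
       h  a  e  h  c  h
    0  1  2  3  4  5  6
  d 1  1  2  3  4  5  6
  b 2  2  2  3  4  5  6
  b 3  3  3  3  4  5  6
Edit distance = dp[3][6] = 6

6


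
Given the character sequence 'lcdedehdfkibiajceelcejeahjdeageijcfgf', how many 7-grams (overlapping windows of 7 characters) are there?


String 'lcdedehdfkibiajceelcejeahjdeageijcfgf' has length L = 37.
Number of overlapping n-grams = L - n + 1
Substituting: 37 - 7 + 1 = 31

31


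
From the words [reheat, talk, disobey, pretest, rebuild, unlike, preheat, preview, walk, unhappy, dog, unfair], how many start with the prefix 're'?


Checking each word for prefix 're':
  'reheat' -> YES, starts with 're' (count: 1)
  'talk' -> no (count: 1)
  'disobey' -> no (count: 1)
  'pretest' -> no (count: 1)
  'rebuild' -> YES, starts with 're' (count: 2)
  'unlike' -> no (count: 2)
  'preheat' -> no (count: 2)
  'preview' -> no (count: 2)
  'walk' -> no (count: 2)
  'unhappy' -> no (count: 2)
  'dog' -> no (count: 2)
  'unfair' -> no (count: 2)
Total with prefix 're': 2

2


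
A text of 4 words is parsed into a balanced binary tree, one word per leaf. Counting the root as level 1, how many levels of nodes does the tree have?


In a balanced binary tree with n leaves the deepest leaf is ceil(log2(n)) edges below the root,
so counting node levels inclusive of root and leaves gives ceil(log2(n)) + 1 levels.
log2(4) = 2.0000
ceil(2.0000) = 2
levels = 2 + 1 = 3

3


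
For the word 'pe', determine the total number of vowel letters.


Scanning each character of 'pe':
  Position 1: 'p' -> consonant (running count: 0)
  Position 2: 'e' -> vowel (running count: 1)
Total vowels: 1

1


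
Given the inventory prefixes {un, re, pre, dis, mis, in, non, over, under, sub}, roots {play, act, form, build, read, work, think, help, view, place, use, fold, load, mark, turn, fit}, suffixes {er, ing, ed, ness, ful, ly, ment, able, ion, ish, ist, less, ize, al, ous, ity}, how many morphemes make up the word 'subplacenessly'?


Segmenting 'subplacenessly' against the inventory:
  'sub' -> prefix (morpheme 1)
  'place' -> root (morpheme 2)
  'ness' -> suffix (morpheme 3)
  'ly' -> suffix (morpheme 4)
Total morphemes: 4

4


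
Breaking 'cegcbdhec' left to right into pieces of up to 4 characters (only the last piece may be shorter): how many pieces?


'cegcbdhec' has 9 characters.
Chunking with max size 4:
  Chunk 1: 'cegc' (positions 0-3)
  Chunk 2: 'bdhe' (positions 4-7)
  Chunk 3: 'c' (positions 8-8)
Total chunks: ceil(9 / 4) = 3

3


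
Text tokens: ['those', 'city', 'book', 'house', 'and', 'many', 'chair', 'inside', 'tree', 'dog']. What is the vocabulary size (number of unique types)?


Listing all tokens and tracking unique types:
  Token 1: 'those' -> NEW (unique so far: 1)
  Token 2: 'city' -> NEW (unique so far: 2)
  Token 3: 'book' -> NEW (unique so far: 3)
  Token 4: 'house' -> NEW (unique so far: 4)
  Token 5: 'and' -> NEW (unique so far: 5)
  Token 6: 'many' -> NEW (unique so far: 6)
  Token 7: 'chair' -> NEW (unique so far: 7)
  Token 8: 'inside' -> NEW (unique so far: 8)
  Token 9: 'tree' -> NEW (unique so far: 9)
  Token 10: 'dog' -> NEW (unique so far: 10)
Unique types: ('and', 'book', 'chair', 'city', 'dog', 'house', 'inside', 'many', 'those', 'tree')
Vocabulary size: 10

10


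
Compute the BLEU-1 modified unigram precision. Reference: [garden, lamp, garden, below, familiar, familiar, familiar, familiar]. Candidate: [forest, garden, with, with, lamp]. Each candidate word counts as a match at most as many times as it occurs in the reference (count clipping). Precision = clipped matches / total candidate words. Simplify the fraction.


Reference word counts: {'below': 1, 'familiar': 4, 'garden': 2, 'lamp': 1}
Checking each candidate word (with clipping):
  'forest' -> not in reference -> no match (matches: 0)
  'garden' -> in reference (ref count 2, used 1/2) -> match (matches: 1)
  'with' -> not in reference -> no match (matches: 1)
  'with' -> not in reference -> no match (matches: 1)
  'lamp' -> in reference (ref count 1, used 1/1) -> match (matches: 2)
Clipped matches: 2, Candidate length: 5
Precision = 2/5

2/5


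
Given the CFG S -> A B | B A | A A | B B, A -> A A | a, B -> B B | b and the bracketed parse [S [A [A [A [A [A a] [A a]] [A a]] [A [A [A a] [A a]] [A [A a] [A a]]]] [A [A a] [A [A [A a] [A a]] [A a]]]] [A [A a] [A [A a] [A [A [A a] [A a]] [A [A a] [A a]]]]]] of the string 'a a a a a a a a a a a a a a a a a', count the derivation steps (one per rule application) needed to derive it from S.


Every bracketed nonterminal node [X ...] in the tree is produced by exactly one rule application.
Reading the tree off as a leftmost derivation:
  Step 1: S  =>  A A   (applied S -> A A)
  Step 2: A A  =>  A A A   (applied A -> A A)
  Step 3: A A A  =>  A A A A   (applied A -> A A)
  Step 4: A A A A  =>  A A A A A   (applied A -> A A)
  Step 5: A A A A A  =>  A A A A A A   (applied A -> A A)
  Step 6: A A A A A A  =>  a A A A A A   (applied A -> a)
  Step 7: a A A A A A  =>  a a A A A A   (applied A -> a)
  Step 8: a a A A A A  =>  a a a A A A   (applied A -> a)
  Step 9: a a a A A A  =>  a a a A A A A   (applied A -> A A)
  Step 10: a a a A A A A  =>  a a a A A A A A   (applied A -> A A)
  Step 11: a a a A A A A A  =>  a a a a A A A A   (applied A -> a)
  Step 12: a a a a A A A A  =>  a a a a a A A A   (applied A -> a)
  Step 13: a a a a a A A A  =>  a a a a a A A A A   (applied A -> A A)
  Step 14: a a a a a A A A A  =>  a a a a a a A A A   (applied A -> a)
  Step 15: a a a a a a A A A  =>  a a a a a a a A A   (applied A -> a)
  Step 16: a a a a a a a A A  =>  a a a a a a a A A A   (applied A -> A A)
  Step 17: a a a a a a a A A A  =>  a a a a a a a a A A   (applied A -> a)
  Step 18: a a a a a a a a A A  =>  a a a a a a a a A A A   (applied A -> A A)
  Step 19: a a a a a a a a A A A  =>  a a a a a a a a A A A A   (applied A -> A A)
  Step 20: a a a a a a a a A A A A  =>  a a a a a a a a a A A A   (applied A -> a)
  Step 21: a a a a a a a a a A A A  =>  a a a a a a a a a a A A   (applied A -> a)
  Step 22: a a a a a a a a a a A A  =>  a a a a a a a a a a a A   (applied A -> a)
  Step 23: a a a a a a a a a a a A  =>  a a a a a a a a a a a A A   (applied A -> A A)
  Step 24: a a a a a a a a a a a A A  =>  a a a a a a a a a a a a A   (applied A -> a)
  Step 25: a a a a a a a a a a a a A  =>  a a a a a a a a a a a a A A   (applied A -> A A)
  Step 26: a a a a a a a a a a a a A A  =>  a a a a a a a a a a a a a A   (applied A -> a)
  Step 27: a a a a a a a a a a a a a A  =>  a a a a a a a a a a a a a A A   (applied A -> A A)
  Step 28: a a a a a a a a a a a a a A A  =>  a a a a a a a a a a a a a A A A   (applied A -> A A)
  Step 29: a a a a a a a a a a a a a A A A  =>  a a a a a a a a a a a a a a A A   (applied A -> a)
  Step 30: a a a a a a a a a a a a a a A A  =>  a a a a a a a a a a a a a a a A   (applied A -> a)
  Step 31: a a a a a a a a a a a a a a a A  =>  a a a a a a a a a a a a a a a A A   (applied A -> A A)
  Step 32: a a a a a a a a a a a a a a a A A  =>  a a a a a a a a a a a a a a a a A   (applied A -> a)
  Step 33: a a a a a a a a a a a a a a a a A  =>  a a a a a a a a a a a a a a a a a   (applied A -> a)
Final yield: a a a a a a a a a a a a a a a a a
Total rewrite steps: 33

33


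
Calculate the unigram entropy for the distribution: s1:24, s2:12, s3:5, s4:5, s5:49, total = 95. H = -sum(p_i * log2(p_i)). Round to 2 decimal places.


Computing entropy H = -sum(p_i * log2(p_i)):
  s1: p = 24/95 = 0.2526, -p*log2(p) = 0.5014
  s2: p = 12/95 = 0.1263, -p*log2(p) = 0.3770
  s3: p = 5/95 = 0.0526, -p*log2(p) = 0.2236
  s4: p = 5/95 = 0.0526, -p*log2(p) = 0.2236
  s5: p = 49/95 = 0.5158, -p*log2(p) = 0.4927
H = sum of terms = 1.8183
Rounded to 2 decimals: 1.82

1.82


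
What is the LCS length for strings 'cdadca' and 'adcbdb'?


DP table for LCS of 'cdadca' and 'adcbdb':
       a  d  c  b  d  b
    0  0  0  0  0  0  0
  c 0  0  0  1  1  1  1
  d 0  0  1  1  1  2  2
  a 0  1  1  1  1  2  2
  d 0  1  2  2  2  2  2
  c 0  1  2  3  3  3  3
  a 0  1  2  3  3  3  3
LCS: 'adc'
LCS length = 3

3


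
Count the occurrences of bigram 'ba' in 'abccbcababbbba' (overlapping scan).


Scanning 'abccbcababbbba' for bigram 'ba':
  Position 0: 'ab' -> no
  Position 1: 'bc' -> no
  Position 2: 'cc' -> no
  Position 3: 'cb' -> no
  Position 4: 'bc' -> no
  Position 5: 'ca' -> no
  Position 6: 'ab' -> no
  Position 7: 'ba' -> MATCH
  Position 8: 'ab' -> no
  Position 9: 'bb' -> no
  Position 10: 'bb' -> no
  Position 11: 'bb' -> no
  Position 12: 'ba' -> MATCH
Total matches: 2

2


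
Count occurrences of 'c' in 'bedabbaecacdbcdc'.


Scanning 'bedabbaecacdbcdc' for 'c':
  Position 8: 'c' -> MATCH (count: 1)
  Position 10: 'c' -> MATCH (count: 2)
  Position 13: 'c' -> MATCH (count: 3)
  Position 15: 'c' -> MATCH (count: 4)
Total occurrences of 'c': 4

4


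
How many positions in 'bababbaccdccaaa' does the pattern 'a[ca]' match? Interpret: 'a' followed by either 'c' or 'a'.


Pattern: a[ca] means 'a' followed by either 'c' or 'a'.
Scanning 'bababbaccdccaaa' position-by-position:
  Pos 0: window 'ba' -> no
  Pos 1: window 'ab' -> no
  Pos 2: window 'ba' -> no
  Pos 3: window 'ab' -> no
  Pos 4: window 'bb' -> no
  Pos 5: window 'ba' -> no
  Pos 6: window 'ac' -> MATCH
  Pos 7: window 'cc' -> no
  Pos 8: window 'cd' -> no
  Pos 9: window 'dc' -> no
  Pos 10: window 'cc' -> no
  Pos 11: window 'ca' -> no
  Pos 12: window 'aa' -> MATCH
  Pos 13: window 'aa' -> MATCH
  Pos 14: window 'a' -> no
Total matches: 3

3


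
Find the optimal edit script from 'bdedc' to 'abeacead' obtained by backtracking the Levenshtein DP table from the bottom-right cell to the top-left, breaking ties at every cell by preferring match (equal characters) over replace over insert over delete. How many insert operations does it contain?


Edit distance = 6. Backtracking from cell (5, 8) with preference match > replace > insert > delete,
then listing the resulting alignment 'bdedc' -> 'abeacead' left to right:
  Step 1: insert 'a' [insertion #1]
  Step 2: keep 'b'
  Step 3: insert 'e' [insertion #2]
  Step 4: insert 'a' [insertion #3]
  Step 5: replace d->c
  Step 6: keep 'e'
  Step 7: replace d->a
  Step 8: replace c->d
Total insertions: 3

3


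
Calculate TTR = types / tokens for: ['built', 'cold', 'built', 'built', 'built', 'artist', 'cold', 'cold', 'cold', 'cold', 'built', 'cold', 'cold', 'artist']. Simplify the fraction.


Tokens: 14
Unique types: ('artist', 'built', 'cold') = 3
TTR = 3/14
Already in lowest terms.

3/14


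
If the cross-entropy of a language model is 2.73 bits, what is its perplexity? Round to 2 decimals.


Perplexity formula: PP = 2^H
H = 2.73
PP = 2^2.73
Decompose: 2^2.73 = 2^2 * 2^0.73
2^2 = 4, 2^0.73 ~ 1.6586391
PP ~ 4 * 1.6586391 = 6.6345564
Rounded to 2 decimals: 6.63

6.63


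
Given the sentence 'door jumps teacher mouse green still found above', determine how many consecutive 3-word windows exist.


Word trigrams from [8] words:
  Trigram 1: (door jumps teacher)
  Trigram 2: (jumps teacher mouse)
  Trigram 3: (teacher mouse green)
  Trigram 4: (mouse green still)
  Trigram 5: (green still found)
  Trigram 6: (still found above)
Total word trigrams: 8 - 2 = 6

6


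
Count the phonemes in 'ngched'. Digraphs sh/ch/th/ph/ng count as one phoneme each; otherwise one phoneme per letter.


Parsing 'ngched' greedily, digraphs first:
  'ng' -> digraph (1 consonant phoneme) (phonemes so far: 1)
  'ch' -> digraph (1 consonant phoneme) (phonemes so far: 2)
  'e' -> vowel phoneme (phonemes so far: 3)
  'd' -> consonant phoneme (phonemes so far: 4)
Total phonemes: 4

4


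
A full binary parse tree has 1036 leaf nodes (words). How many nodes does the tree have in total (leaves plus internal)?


Leaf nodes (terminals): 1036
Internal nodes = n - 1 = 1036 - 1 = 1035
Total = leaves + internal = 1036 + 1035 = 2071

2071


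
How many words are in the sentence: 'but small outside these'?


Counting words by splitting on spaces:
  Word 1: 'but'
  Word 2: 'small'
  Word 3: 'outside'
  Word 4: 'these'
Total words: 4

4


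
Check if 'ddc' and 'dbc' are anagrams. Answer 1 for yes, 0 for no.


Sort characters of 'ddc': 'cdd'
Sort characters of 'dbc': 'bcd'
Sorted forms differ -> they are NOT anagrams
Result: 0

0


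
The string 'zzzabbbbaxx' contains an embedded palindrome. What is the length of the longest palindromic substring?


Scanning 'zzzabbbbaxx' for palindromic substrings.
Substring at positions 3-8: 'abbbba'.
Check: reverse('abbbba') = 'abbbba' -> palindrome confirmed.
Neighbouring characters ('z' / 'x') break symmetry, so it cannot extend further.
No longer palindromic substring exists; longest length = 6

6


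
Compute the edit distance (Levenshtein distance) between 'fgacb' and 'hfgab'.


Building DP table for s1='fgacb' (len 5) and s2='hfgab' (len 5):
       h  f  g  a  b
    0  1  2  3  4  5
  f 1  1  1  2  3  4
  g 2  2  2  1  2  3
  a 3  3  3  2  1  2
  c 4  4  4  3  2  2
  b 5  5  5  4  3  2
Edit distance = dp[5][5] = 2

2


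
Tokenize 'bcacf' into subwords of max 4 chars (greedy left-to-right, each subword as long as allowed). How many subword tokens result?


'bcacf' has 5 characters.
Chunking with max size 4:
  Chunk 1: 'bcac' (positions 0-3)
  Chunk 2: 'f' (positions 4-4)
Total chunks: ceil(5 / 4) = 2

2


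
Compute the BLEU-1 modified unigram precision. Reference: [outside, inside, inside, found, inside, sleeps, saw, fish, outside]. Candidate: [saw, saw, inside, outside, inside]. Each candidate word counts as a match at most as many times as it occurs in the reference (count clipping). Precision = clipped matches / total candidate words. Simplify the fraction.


Reference word counts: {'fish': 1, 'found': 1, 'inside': 3, 'outside': 2, 'saw': 1, 'sleeps': 1}
Checking each candidate word (with clipping):
  'saw' -> in reference (ref count 1, used 1/1) -> match (matches: 1)
  'saw' -> ref count 1 already used up (1/1) -> clipped, no match (matches: 1)
  'inside' -> in reference (ref count 3, used 1/3) -> match (matches: 2)
  'outside' -> in reference (ref count 2, used 1/2) -> match (matches: 3)
  'inside' -> in reference (ref count 3, used 2/3) -> match (matches: 4)
Clipped matches: 4, Candidate length: 5
Precision = 4/5

4/5


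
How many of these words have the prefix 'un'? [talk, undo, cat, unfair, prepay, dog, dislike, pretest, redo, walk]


Checking each word for prefix 'un':
  'talk' -> no (count: 0)
  'undo' -> YES, starts with 'un' (count: 1)
  'cat' -> no (count: 1)
  'unfair' -> YES, starts with 'un' (count: 2)
  'prepay' -> no (count: 2)
  'dog' -> no (count: 2)
  'dislike' -> no (count: 2)
  'pretest' -> no (count: 2)
  'redo' -> no (count: 2)
  'walk' -> no (count: 2)
Total with prefix 'un': 2

2


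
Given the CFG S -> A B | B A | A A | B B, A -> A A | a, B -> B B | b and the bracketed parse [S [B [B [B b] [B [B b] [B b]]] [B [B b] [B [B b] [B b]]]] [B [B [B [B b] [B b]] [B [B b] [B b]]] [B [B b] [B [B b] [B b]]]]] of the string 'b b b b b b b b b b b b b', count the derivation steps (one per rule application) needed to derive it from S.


Every bracketed nonterminal node [X ...] in the tree is produced by exactly one rule application.
Reading the tree off as a leftmost derivation:
  Step 1: S  =>  B B   (applied S -> B B)
  Step 2: B B  =>  B B B   (applied B -> B B)
  Step 3: B B B  =>  B B B B   (applied B -> B B)
  Step 4: B B B B  =>  b B B B   (applied B -> b)
  Step 5: b B B B  =>  b B B B B   (applied B -> B B)
  Step 6: b B B B B  =>  b b B B B   (applied B -> b)
  Step 7: b b B B B  =>  b b b B B   (applied B -> b)
  Step 8: b b b B B  =>  b b b B B B   (applied B -> B B)
  Step 9: b b b B B B  =>  b b b b B B   (applied B -> b)
  Step 10: b b b b B B  =>  b b b b B B B   (applied B -> B B)
  Step 11: b b b b B B B  =>  b b b b b B B   (applied B -> b)
  Step 12: b b b b b B B  =>  b b b b b b B   (applied B -> b)
  Step 13: b b b b b b B  =>  b b b b b b B B   (applied B -> B B)
  Step 14: b b b b b b B B  =>  b b b b b b B B B   (applied B -> B B)
  Step 15: b b b b b b B B B  =>  b b b b b b B B B B   (applied B -> B B)
  Step 16: b b b b b b B B B B  =>  b b b b b b b B B B   (applied B -> b)
  Step 17: b b b b b b b B B B  =>  b b b b b b b b B B   (applied B -> b)
  Step 18: b b b b b b b b B B  =>  b b b b b b b b B B B   (applied B -> B B)
  Step 19: b b b b b b b b B B B  =>  b b b b b b b b b B B   (applied B -> b)
  Step 20: b b b b b b b b b B B  =>  b b b b b b b b b b B   (applied B -> b)
  Step 21: b b b b b b b b b b B  =>  b b b b b b b b b b B B   (applied B -> B B)
  Step 22: b b b b b b b b b b B B  =>  b b b b b b b b b b b B   (applied B -> b)
  Step 23: b b b b b b b b b b b B  =>  b b b b b b b b b b b B B   (applied B -> B B)
  Step 24: b b b b b b b b b b b B B  =>  b b b b b b b b b b b b B   (applied B -> b)
  Step 25: b b b b b b b b b b b b B  =>  b b b b b b b b b b b b b   (applied B -> b)
Final yield: b b b b b b b b b b b b b
Total rewrite steps: 25

25


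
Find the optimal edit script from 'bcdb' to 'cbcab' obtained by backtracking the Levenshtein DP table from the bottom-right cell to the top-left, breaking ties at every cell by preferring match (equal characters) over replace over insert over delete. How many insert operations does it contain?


Edit distance = 2. Backtracking from cell (4, 5) with preference match > replace > insert > delete,
then listing the resulting alignment 'bcdb' -> 'cbcab' left to right:
  Step 1: insert 'c' [insertion #1]
  Step 2: keep 'b'
  Step 3: keep 'c'
  Step 4: replace d->a
  Step 5: keep 'b'
Total insertions: 1

1


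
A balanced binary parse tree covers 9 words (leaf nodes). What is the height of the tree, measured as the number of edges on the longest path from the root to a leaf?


In a balanced binary tree with n leaves the deepest leaf is ceil(log2(n)) edges below the root.
log2(9) = 3.1699
ceil(3.1699) = 4
height (edges) = 4

4


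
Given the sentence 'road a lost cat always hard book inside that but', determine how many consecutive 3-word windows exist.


Word trigrams from [10] words:
  Trigram 1: (road a lost)
  Trigram 2: (a lost cat)
  Trigram 3: (lost cat always)
  Trigram 4: (cat always hard)
  Trigram 5: (always hard book)
  Trigram 6: (hard book inside)
  Trigram 7: (book inside that)
  Trigram 8: (inside that but)
Total word trigrams: 10 - 2 = 8

8


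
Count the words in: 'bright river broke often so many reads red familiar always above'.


Counting words by splitting on spaces:
  Word 1: 'bright'
  Word 2: 'river'
  Word 3: 'broke'
  Word 4: 'often'
  Word 5: 'so'
  Word 6: 'many'
  Word 7: 'reads'
  Word 8: 'red'
  Word 9: 'familiar'
  Word 10: 'always'
  Word 11: 'above'
Total words: 11

11


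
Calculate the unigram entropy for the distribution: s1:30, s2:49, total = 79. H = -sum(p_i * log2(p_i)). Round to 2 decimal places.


Computing entropy H = -sum(p_i * log2(p_i)):
  s1: p = 30/79 = 0.3797, -p*log2(p) = 0.5305
  s2: p = 49/79 = 0.6203, -p*log2(p) = 0.4274
H = sum of terms = 0.9579
Rounded to 2 decimals: 0.96

0.96


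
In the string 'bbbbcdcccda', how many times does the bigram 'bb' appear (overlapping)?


Scanning 'bbbbcdcccda' for bigram 'bb':
  Position 0: 'bb' -> MATCH
  Position 1: 'bb' -> MATCH
  Position 2: 'bb' -> MATCH
  Position 3: 'bc' -> no
  Position 4: 'cd' -> no
  Position 5: 'dc' -> no
  Position 6: 'cc' -> no
  Position 7: 'cc' -> no
  Position 8: 'cd' -> no
  Position 9: 'da' -> no
Total matches: 3

3


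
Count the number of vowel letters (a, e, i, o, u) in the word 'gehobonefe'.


Scanning each character of 'gehobonefe':
  Position 1: 'g' -> consonant (running count: 0)
  Position 2: 'e' -> vowel (running count: 1)
  Position 3: 'h' -> consonant (running count: 1)
  Position 4: 'o' -> vowel (running count: 2)
  Position 5: 'b' -> consonant (running count: 2)
  Position 6: 'o' -> vowel (running count: 3)
  Position 7: 'n' -> consonant (running count: 3)
  Position 8: 'e' -> vowel (running count: 4)
  Position 9: 'f' -> consonant (running count: 4)
  Position 10: 'e' -> vowel (running count: 5)
Total vowels: 5

5


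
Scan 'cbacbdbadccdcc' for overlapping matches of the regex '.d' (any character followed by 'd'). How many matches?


Pattern: .d means any character followed by 'd'.
Scanning 'cbacbdbadccdcc' position-by-position:
  Pos 0: window 'cb' -> no
  Pos 1: window 'ba' -> no
  Pos 2: window 'ac' -> no
  Pos 3: window 'cb' -> no
  Pos 4: window 'bd' -> MATCH
  Pos 5: window 'db' -> no
  Pos 6: window 'ba' -> no
  Pos 7: window 'ad' -> MATCH
  Pos 8: window 'dc' -> no
  Pos 9: window 'cc' -> no
  Pos 10: window 'cd' -> MATCH
  Pos 11: window 'dc' -> no
  Pos 12: window 'cc' -> no
  Pos 13: window 'c' -> no
Total matches: 3

3


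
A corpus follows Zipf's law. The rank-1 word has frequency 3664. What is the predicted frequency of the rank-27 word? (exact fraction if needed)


Zipf's law: freq(rank) = f1 / rank
f1 = 3664, rank = 27
freq = 3664 / 27
GCD(3664, 27) = 1
Simplified: 3664/27

3664/27


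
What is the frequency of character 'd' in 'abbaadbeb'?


Scanning 'abbaadbeb' for 'd':
  Position 5: 'd' -> MATCH (count: 1)
Total occurrences of 'd': 1

1


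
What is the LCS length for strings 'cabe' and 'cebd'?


DP table for LCS of 'cabe' and 'cebd':
       c  e  b  d
    0  0  0  0  0
  c 0  1  1  1  1
  a 0  1  1  1  1
  b 0  1  1  2  2
  e 0  1  2  2  2
LCS: 'cb'
LCS length = 2

2


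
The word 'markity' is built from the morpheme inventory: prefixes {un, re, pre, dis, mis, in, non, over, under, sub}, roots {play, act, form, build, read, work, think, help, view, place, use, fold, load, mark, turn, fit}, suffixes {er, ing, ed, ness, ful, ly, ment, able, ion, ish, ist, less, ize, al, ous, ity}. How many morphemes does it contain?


Segmenting 'markity' against the inventory:
  'mark' -> root (morpheme 1)
  'ity' -> suffix (morpheme 2)
Total morphemes: 2

2


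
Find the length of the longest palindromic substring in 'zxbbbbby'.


Scanning 'zxbbbbby' for palindromic substrings.
Substring at positions 2-6: 'bbbbb'.
Check: reverse('bbbbb') = 'bbbbb' -> palindrome confirmed.
Neighbouring characters ('x' / 'y') break symmetry, so it cannot extend further.
No longer palindromic substring exists; longest length = 5

5


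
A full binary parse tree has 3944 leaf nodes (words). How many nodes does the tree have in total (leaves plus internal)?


Leaf nodes (terminals): 3944
Internal nodes = n - 1 = 3944 - 1 = 3943
Total = leaves + internal = 3944 + 3943 = 7887

7887


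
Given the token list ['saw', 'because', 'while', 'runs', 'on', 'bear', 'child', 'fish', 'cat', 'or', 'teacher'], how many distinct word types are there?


Listing all tokens and tracking unique types:
  Token 1: 'saw' -> NEW (unique so far: 1)
  Token 2: 'because' -> NEW (unique so far: 2)
  Token 3: 'while' -> NEW (unique so far: 3)
  Token 4: 'runs' -> NEW (unique so far: 4)
  Token 5: 'on' -> NEW (unique so far: 5)
  Token 6: 'bear' -> NEW (unique so far: 6)
  Token 7: 'child' -> NEW (unique so far: 7)
  Token 8: 'fish' -> NEW (unique so far: 8)
  Token 9: 'cat' -> NEW (unique so far: 9)
  Token 10: 'or' -> NEW (unique so far: 10)
  Token 11: 'teacher' -> NEW (unique so far: 11)
Unique types: ('bear', 'because', 'cat', 'child', 'fish', 'on', 'or', 'runs', 'saw', 'teacher', 'while')
Vocabulary size: 11

11


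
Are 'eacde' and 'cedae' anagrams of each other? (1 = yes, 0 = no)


Sort characters of 'eacde': 'acdee'
Sort characters of 'cedae': 'acdee'
Sorted forms match -> they ARE anagrams
Result: 1

1


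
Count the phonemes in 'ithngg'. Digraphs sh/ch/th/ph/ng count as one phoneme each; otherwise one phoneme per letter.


Parsing 'ithngg' greedily, digraphs first:
  'i' -> vowel phoneme (phonemes so far: 1)
  'th' -> digraph (1 consonant phoneme) (phonemes so far: 2)
  'ng' -> digraph (1 consonant phoneme) (phonemes so far: 3)
  'g' -> consonant phoneme (phonemes so far: 4)
Total phonemes: 4

4


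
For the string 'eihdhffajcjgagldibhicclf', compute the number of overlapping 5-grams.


String 'eihdhffajcjgagldibhicclf' has length L = 24.
Number of overlapping n-grams = L - n + 1
Substituting: 24 - 5 + 1 = 20

20


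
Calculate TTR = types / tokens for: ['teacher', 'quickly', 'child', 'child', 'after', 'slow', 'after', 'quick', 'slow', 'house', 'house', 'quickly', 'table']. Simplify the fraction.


Tokens: 13
Unique types: ('after', 'child', 'house', 'quick', 'quickly', 'slow', 'table', 'teacher') = 8
TTR = 8/13
Already in lowest terms.

8/13


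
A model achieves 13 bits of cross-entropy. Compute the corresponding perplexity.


Perplexity formula: PP = 2^H
H = 13
PP = 2^13
PP = 2^13 = 8192

8192


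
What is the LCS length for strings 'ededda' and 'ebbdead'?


DP table for LCS of 'ededda' and 'ebbdead':
       e  b  b  d  e  a  d
    0  0  0  0  0  0  0  0
  e 0  1  1  1  1  1  1  1
  d 0  1  1  1  2  2  2  2
  e 0  1  1  1  2  3  3  3
  d 0  1  1  1  2  3  3  4
  d 0  1  1  1  2  3  3  4
  a 0  1  1  1  2  3  4  4
LCS: 'eded'
LCS length = 4

4


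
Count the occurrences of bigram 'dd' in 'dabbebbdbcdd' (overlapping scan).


Scanning 'dabbebbdbcdd' for bigram 'dd':
  Position 0: 'da' -> no
  Position 1: 'ab' -> no
  Position 2: 'bb' -> no
  Position 3: 'be' -> no
  Position 4: 'eb' -> no
  Position 5: 'bb' -> no
  Position 6: 'bd' -> no
  Position 7: 'db' -> no
  Position 8: 'bc' -> no
  Position 9: 'cd' -> no
  Position 10: 'dd' -> MATCH
Total matches: 1

1


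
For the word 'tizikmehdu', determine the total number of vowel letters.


Scanning each character of 'tizikmehdu':
  Position 1: 't' -> consonant (running count: 0)
  Position 2: 'i' -> vowel (running count: 1)
  Position 3: 'z' -> consonant (running count: 1)
  Position 4: 'i' -> vowel (running count: 2)
  Position 5: 'k' -> consonant (running count: 2)
  Position 6: 'm' -> consonant (running count: 2)
  Position 7: 'e' -> vowel (running count: 3)
  Position 8: 'h' -> consonant (running count: 3)
  Position 9: 'd' -> consonant (running count: 3)
  Position 10: 'u' -> vowel (running count: 4)
Total vowels: 4

4


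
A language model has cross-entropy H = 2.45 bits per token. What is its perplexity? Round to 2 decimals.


Perplexity formula: PP = 2^H
H = 2.45
PP = 2^2.45
Decompose: 2^2.45 = 2^2 * 2^0.45
2^2 = 4, 2^0.45 ~ 1.3660403
PP ~ 4 * 1.3660403 = 5.4641612
Rounded to 2 decimals: 5.46

5.46


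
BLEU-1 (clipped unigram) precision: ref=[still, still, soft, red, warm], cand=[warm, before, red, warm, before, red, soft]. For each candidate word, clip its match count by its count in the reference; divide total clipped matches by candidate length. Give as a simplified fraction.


Reference word counts: {'red': 1, 'soft': 1, 'still': 2, 'warm': 1}
Checking each candidate word (with clipping):
  'warm' -> in reference (ref count 1, used 1/1) -> match (matches: 1)
  'before' -> not in reference -> no match (matches: 1)
  'red' -> in reference (ref count 1, used 1/1) -> match (matches: 2)
  'warm' -> ref count 1 already used up (1/1) -> clipped, no match (matches: 2)
  'before' -> not in reference -> no match (matches: 2)
  'red' -> ref count 1 already used up (1/1) -> clipped, no match (matches: 2)
  'soft' -> in reference (ref count 1, used 1/1) -> match (matches: 3)
Clipped matches: 3, Candidate length: 7
Precision = 3/7

3/7
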